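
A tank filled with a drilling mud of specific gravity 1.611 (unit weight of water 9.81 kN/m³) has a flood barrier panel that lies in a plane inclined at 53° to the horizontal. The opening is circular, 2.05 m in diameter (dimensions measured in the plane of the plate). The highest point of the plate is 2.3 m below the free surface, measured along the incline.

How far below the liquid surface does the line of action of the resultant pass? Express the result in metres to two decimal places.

γ = 1.611 × 9.81 = 15.80391 kN/m³.
Let θ = 53° be the plate's angle to the horizontal; measure y along the incline from where the plane meets the free surface. Vertical depth h = y·sinθ with sinθ = 0.798636.
The centroid is at the centre, 1.025 m below the top of the plate, so y_c = 2.3 + 1.025 = 3.325 m and h_c = 3.325 × 0.798636 = 2.65546 m.
A = π(1.025)² = 3.30064 m².
Resultant F = γ·h_c·A = 15.80391 × 2.65546 × 3.30064 = 138.517 kN.
I_c = πr⁴/4 = π × 1.025⁴/4 = 0.866933 m⁴.
Centre of pressure: y_p = y_c + I_c/(y_c·A) = 3.325 + 0.866933/(3.325 × 3.30064) = 3.325 + 0.0789943 = 3.40399 m along the plane.
Vertically, h_p = y_p·sinθ = 3.40399 × 0.798636 = 2.71855 m.

h_p = 2.72 m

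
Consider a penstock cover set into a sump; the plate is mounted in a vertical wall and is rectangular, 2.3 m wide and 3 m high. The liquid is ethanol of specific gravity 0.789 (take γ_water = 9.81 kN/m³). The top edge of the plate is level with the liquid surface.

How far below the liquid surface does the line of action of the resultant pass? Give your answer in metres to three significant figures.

γ = 0.789 × 9.81 = 7.74009 kN/m³.
The centroid lies 3/2 = 1.5 m below the top edge, so the centroid depth is h_c = 1.5 m.
A = 2.3 × 3 = 6.9 m².
Resultant F = γ·h_c·A = 7.74009 × 1.5 × 6.9 = 80.1099 kN.
I_c = b·h³/12 = 2.3 × 3³/12 = 5.175 m⁴.
Centre of pressure: y_p = y_c + I_c/(y_c·A) = 1.5 + 5.175/(1.5 × 6.9) = 1.5 + 0.5 = 2 m along the plane.

h_p = 2.00 m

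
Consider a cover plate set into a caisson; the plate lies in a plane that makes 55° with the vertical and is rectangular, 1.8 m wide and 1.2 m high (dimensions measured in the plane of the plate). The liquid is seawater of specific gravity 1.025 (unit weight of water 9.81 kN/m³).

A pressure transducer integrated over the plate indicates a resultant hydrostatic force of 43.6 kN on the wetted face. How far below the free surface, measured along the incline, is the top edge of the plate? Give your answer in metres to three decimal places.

γ = 1.025 × 9.81 = 10.05525 kN/m³.
A = 1.8 × 1.2 = 2.16 m².
From F = γ·h_c·A, the centroid depth is h_c = 43.6/(10.05525 × 2.16) = 2.00743 m.
The plate makes 55° with the vertical, i.e. θ = 90° − 55° = 35° to the horizontal. Measuring y along the incline from the free-surface line, vertical depth h = y·sinθ with sinθ = 0.573576.
Along the incline, y_c = h_c/sinθ = 2.00743/0.573576 = 3.49985 m.
The centroid lies 1.2/2 = 0.6 m below the top edge, so the top edge sits at y_top = 3.49985 − 0.6 = 2.89985 m along the incline.

y_top ≈ 2.900 m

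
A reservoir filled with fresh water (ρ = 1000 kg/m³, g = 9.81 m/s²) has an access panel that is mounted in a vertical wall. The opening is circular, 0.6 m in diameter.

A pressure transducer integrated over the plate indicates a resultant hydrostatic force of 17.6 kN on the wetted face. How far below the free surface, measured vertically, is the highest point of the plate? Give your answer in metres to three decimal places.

d_top ≈ 6.045 m

γ = ρg = 1000 × 9.81 = 9810 N/m³ = 9.81 kN/m³.
A = π(0.3)² = 0.282743 m².
From F = γ·h_c·A, the centroid depth is h_c = 17.6/(9.81 × 0.282743) = 6.34529 m.
The centroid is at the centre, 0.3 m below the top of the plate, so the highest point sits at h_top = 6.34529 − 0.3 = 6.04529 m below the surface.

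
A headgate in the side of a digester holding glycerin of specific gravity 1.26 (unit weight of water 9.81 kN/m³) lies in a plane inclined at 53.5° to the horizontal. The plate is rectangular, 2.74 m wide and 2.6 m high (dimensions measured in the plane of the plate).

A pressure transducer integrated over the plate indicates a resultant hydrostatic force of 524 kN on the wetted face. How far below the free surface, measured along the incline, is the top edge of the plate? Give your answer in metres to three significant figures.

y_top ≈ 6.10 m

γ = 1.26 × 9.81 = 12.3606 kN/m³.
A = 2.74 × 2.6 = 7.124 m².
From F = γ·h_c·A, the centroid depth is h_c = 524/(12.3606 × 7.124) = 5.9507 m.
Let θ = 53.5° be the plate's angle to the horizontal; measure y along the incline from where the plane meets the free surface. Vertical depth h = y·sinθ with sinθ = 0.803857.
Along the incline, y_c = h_c/sinθ = 5.9507/0.803857 = 7.40268 m.
The centroid lies 2.6/2 = 1.3 m below the top edge, so the top edge sits at y_top = 7.40268 − 1.3 = 6.10268 m along the incline.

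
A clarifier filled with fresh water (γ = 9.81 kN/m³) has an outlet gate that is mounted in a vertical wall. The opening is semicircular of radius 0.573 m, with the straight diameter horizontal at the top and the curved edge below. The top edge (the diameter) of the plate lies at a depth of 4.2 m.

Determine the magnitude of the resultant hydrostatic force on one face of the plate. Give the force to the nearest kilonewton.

γ = 9.81 kN/m³.
The centroid of a semicircle lies 4r/(3π) = 0.243189 m from the diameter, here below the top edge, so the centroid depth is h_c = 4.2 + 0.243189 = 4.44319 m.
A = πr²/2 = π × 0.573²/2 = 0.515738 m².
Resultant F = γ·h_c·A = 9.81 × 4.44319 × 0.515738 = 22.4798 kN.

F ≈ 22 kN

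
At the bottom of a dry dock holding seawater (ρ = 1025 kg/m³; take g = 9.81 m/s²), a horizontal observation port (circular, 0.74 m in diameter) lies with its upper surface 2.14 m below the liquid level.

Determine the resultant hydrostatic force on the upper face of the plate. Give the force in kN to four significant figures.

F ≈ 9.255 kN

γ = ρg = 1025 × 9.81 / 1000 = 10.05525 kN/m³.
The plate is horizontal, so pressure is uniform at p = γ·h = 10.05525 × 2.14 = 21.5182 kN/m².
A = π(0.37)² = 0.430084 m².
F = p·A = 21.5182 × 0.430084 = 9.25463 kN.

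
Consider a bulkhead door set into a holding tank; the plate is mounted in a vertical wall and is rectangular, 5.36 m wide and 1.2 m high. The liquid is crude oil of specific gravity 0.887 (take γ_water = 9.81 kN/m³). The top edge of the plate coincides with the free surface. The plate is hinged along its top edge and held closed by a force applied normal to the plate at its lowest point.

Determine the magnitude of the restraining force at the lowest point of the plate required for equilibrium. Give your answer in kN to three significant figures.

P ≈ 22.4 kN

γ = 0.887 × 9.81 = 8.70147 kN/m³.
The centroid lies 1.2/2 = 0.6 m below the top edge, so the centroid depth is h_c = 0.6 m.
A = 5.36 × 1.2 = 6.432 m².
Resultant F = γ·h_c·A = 8.70147 × 0.6 × 6.432 = 33.5807 kN.
I_c = b·h³/12 = 5.36 × 1.2³/12 = 0.77184 m⁴.
Centre of pressure: y_p = y_c + I_c/(y_c·A) = 0.6 + 0.77184/(0.6 × 6.432) = 0.6 + 0.2 = 0.8 m along the plane.
The resultant acts 0.6 + 0.2 = 0.8 m (along the plate) below the hinge at the top edge, so the moment about the hinge is M = F × 0.8 = 33.5807 × 0.8 = 26.8646 kN·m.
A normal force at the bottom, 1.2 m from the hinge, must supply this moment: P = 26.8646/1.2 = 22.3872 kN.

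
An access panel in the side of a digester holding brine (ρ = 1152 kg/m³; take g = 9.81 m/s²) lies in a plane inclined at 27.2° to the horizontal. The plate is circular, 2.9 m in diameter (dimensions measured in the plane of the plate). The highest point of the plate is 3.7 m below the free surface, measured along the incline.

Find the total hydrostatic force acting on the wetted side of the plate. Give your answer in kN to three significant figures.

F ≈ 176 kN

γ = ρg = 1152 × 9.81 / 1000 = 11.30112 kN/m³.
Let θ = 27.2° be the plate's angle to the horizontal; measure y along the incline from where the plane meets the free surface. Vertical depth h = y·sinθ with sinθ = 0.457098.
The centroid is at the centre, 1.45 m below the top of the plate, so y_c = 3.7 + 1.45 = 5.15 m and h_c = 5.15 × 0.457098 = 2.35405 m.
A = π(1.45)² = 6.6052 m².
Resultant F = γ·h_c·A = 11.30112 × 2.35405 × 6.6052 = 175.721 kN.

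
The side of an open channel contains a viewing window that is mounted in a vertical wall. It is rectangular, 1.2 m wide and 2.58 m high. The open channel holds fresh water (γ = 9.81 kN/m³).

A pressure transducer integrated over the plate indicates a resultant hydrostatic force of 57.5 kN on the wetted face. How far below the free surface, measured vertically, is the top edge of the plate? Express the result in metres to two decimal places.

γ = 9.81 kN/m³.
A = 1.2 × 2.58 = 3.096 m².
From F = γ·h_c·A, the centroid depth is h_c = 57.5/(9.81 × 3.096) = 1.89321 m.
The centroid lies 2.58/2 = 1.29 m below the top edge, so the top edge sits at h_top = 1.89321 − 1.29 = 0.60321 m below the surface.

d_top ≈ 0.60 m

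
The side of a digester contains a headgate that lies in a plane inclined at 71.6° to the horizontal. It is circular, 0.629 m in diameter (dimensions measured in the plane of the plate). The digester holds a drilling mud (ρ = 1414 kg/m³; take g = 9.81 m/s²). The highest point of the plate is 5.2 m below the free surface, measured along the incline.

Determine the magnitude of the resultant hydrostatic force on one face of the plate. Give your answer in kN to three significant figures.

γ = ρg = 1414 × 9.81 / 1000 = 13.87134 kN/m³.
Let θ = 71.6° be the plate's angle to the horizontal; measure y along the incline from where the plane meets the free surface. Vertical depth h = y·sinθ with sinθ = 0.948876.
The centroid is at the centre, 0.3145 m below the top of the plate, so y_c = 5.2 + 0.3145 = 5.5145 m and h_c = 5.5145 × 0.948876 = 5.23258 m.
A = π(0.3145)² = 0.310736 m².
Resultant F = γ·h_c·A = 13.87134 × 5.23258 × 0.310736 = 22.5541 kN.

F ≈ 22.6 kN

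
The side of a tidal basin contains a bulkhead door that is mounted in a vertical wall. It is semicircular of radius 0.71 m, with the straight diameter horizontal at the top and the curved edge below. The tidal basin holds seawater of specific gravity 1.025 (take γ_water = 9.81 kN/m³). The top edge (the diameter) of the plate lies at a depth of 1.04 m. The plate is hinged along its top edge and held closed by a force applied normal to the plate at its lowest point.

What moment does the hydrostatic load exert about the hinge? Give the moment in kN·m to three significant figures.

γ = 1.025 × 9.81 = 10.05525 kN/m³.
The centroid of a semicircle lies 4r/(3π) = 0.301333 m from the diameter, here below the top edge, so the centroid depth is h_c = 1.04 + 0.301333 = 1.34133 m.
A = πr²/2 = π × 0.71²/2 = 0.791838 m².
Resultant F = γ·h_c·A = 10.05525 × 1.34133 × 0.791838 = 10.6798 kN.
I_c = (π/8 − 8/(9π))·r⁴ = 0.109757 × 0.71⁴ = 0.0278911 m⁴.
Centre of pressure: y_p = y_c + I_c/(y_c·A) = 1.34133 + 0.0278911/(1.34133 × 0.791838) = 1.34133 + 0.0262599 = 1.36759 m along the plane.
The resultant acts 0.301333 + 0.0262599 = 0.327593 m (along the plate) below the hinge at the top edge, so the moment about the hinge is M = F × 0.327593 = 10.6798 × 0.327593 = 3.49863 kN·m.

M ≈ 3.50 kN·m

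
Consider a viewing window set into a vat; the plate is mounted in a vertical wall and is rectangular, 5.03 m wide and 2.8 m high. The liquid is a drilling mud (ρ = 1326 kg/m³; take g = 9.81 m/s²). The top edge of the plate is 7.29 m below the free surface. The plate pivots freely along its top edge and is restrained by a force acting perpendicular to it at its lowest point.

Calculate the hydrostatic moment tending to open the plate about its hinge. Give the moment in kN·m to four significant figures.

γ = ρg = 1326 × 9.81 / 1000 = 13.00806 kN/m³.
The centroid lies 2.8/2 = 1.4 m below the top edge, so the centroid depth is h_c = 7.29 + 1.4 = 8.69 m.
A = 5.03 × 2.8 = 14.084 m².
Resultant F = γ·h_c·A = 13.00806 × 8.69 × 14.084 = 1592.06 kN.
I_c = b·h³/12 = 5.03 × 2.8³/12 = 9.20155 m⁴.
Centre of pressure: y_p = y_c + I_c/(y_c·A) = 8.69 + 9.20155/(8.69 × 14.084) = 8.69 + 0.0751822 = 8.76518 m along the plane.
The resultant acts 1.4 + 0.0751822 = 1.47518 m (along the plate) below the hinge at the top edge, so the moment about the hinge is M = F × 1.47518 = 1592.06 × 1.47518 = 2348.58 kN·m.

M ≈ 2349 kN·m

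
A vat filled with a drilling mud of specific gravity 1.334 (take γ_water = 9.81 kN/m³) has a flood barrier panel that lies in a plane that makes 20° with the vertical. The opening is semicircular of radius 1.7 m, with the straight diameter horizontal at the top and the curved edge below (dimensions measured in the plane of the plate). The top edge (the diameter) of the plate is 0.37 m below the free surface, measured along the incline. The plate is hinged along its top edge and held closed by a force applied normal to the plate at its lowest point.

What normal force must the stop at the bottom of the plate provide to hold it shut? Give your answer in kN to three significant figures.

γ = 1.334 × 9.81 = 13.08654 kN/m³.
The plate makes 20° with the vertical, i.e. θ = 90° − 20° = 70° to the horizontal. Measuring y along the incline from the free-surface line, vertical depth h = y·sinθ with sinθ = 0.939693.
The centroid of a semicircle lies 4r/(3π) = 0.721502 m from the diameter, here below the top edge, so y_c = 0.37 + 0.721502 = 1.0915 m and h_c = 1.0915 × 0.939693 = 1.02567 m.
A = πr²/2 = π × 1.7²/2 = 4.5396 m².
Resultant F = γ·h_c·A = 13.08654 × 1.02567 × 4.5396 = 60.9327 kN.
I_c = (π/8 − 8/(9π))·r⁴ = 0.109757 × 1.7⁴ = 0.916701 m⁴.
Centre of pressure: y_p = y_c + I_c/(y_c·A) = 1.0915 + 0.916701/(1.0915 × 4.5396) = 1.0915 + 0.185006 = 1.27651 m along the plane.
The resultant acts 0.721502 + 0.185006 = 0.906508 m (along the plate) below the hinge at the top edge, so the moment about the hinge is M = F × 0.906508 = 60.9327 × 0.906508 = 55.236 kN·m.
A normal force at the bottom, 1.7 m from the hinge, must supply this moment: P = 55.236/1.7 = 32.4918 kN.

P ≈ 32.5 kN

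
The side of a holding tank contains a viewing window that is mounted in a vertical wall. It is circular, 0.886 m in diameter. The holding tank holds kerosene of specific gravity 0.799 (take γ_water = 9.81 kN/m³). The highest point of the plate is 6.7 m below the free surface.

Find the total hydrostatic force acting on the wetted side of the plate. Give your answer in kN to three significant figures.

F ≈ 34.5 kN

γ = 0.799 × 9.81 = 7.83819 kN/m³.
The centroid is at the centre, 0.443 m below the top of the plate, so the centroid depth is h_c = 6.7 + 0.443 = 7.143 m.
A = π(0.443)² = 0.616534 m².
Resultant F = γ·h_c·A = 7.83819 × 7.143 × 0.616534 = 34.5186 kN.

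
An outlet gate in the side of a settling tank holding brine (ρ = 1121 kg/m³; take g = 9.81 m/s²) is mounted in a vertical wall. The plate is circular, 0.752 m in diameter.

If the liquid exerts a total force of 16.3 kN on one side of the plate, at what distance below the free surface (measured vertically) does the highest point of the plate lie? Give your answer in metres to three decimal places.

γ = ρg = 1121 × 9.81 / 1000 = 10.99701 kN/m³.
A = π(0.376)² = 0.444146 m².
From F = γ·h_c·A, the centroid depth is h_c = 16.3/(10.99701 × 0.444146) = 3.33724 m.
The centroid is at the centre, 0.376 m below the top of the plate, so the highest point sits at h_top = 3.33724 − 0.376 = 2.96124 m below the surface.

d_top ≈ 2.961 m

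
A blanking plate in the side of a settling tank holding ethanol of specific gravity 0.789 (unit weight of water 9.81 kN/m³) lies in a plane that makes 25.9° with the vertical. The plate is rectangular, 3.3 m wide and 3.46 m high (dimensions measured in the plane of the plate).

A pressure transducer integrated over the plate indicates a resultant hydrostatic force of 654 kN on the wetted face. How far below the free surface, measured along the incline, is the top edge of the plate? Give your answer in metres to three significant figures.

y_top ≈ 6.50 m

γ = 0.789 × 9.81 = 7.74009 kN/m³.
A = 3.3 × 3.46 = 11.418 m².
From F = γ·h_c·A, the centroid depth is h_c = 654/(7.74009 × 11.418) = 7.40017 m.
The plate makes 25.9° with the vertical, i.e. θ = 90° − 25.9° = 64.1° to the horizontal. Measuring y along the incline from the free-surface line, vertical depth h = y·sinθ with sinθ = 0.899558.
Along the incline, y_c = h_c/sinθ = 7.40017/0.899558 = 8.22645 m.
The centroid lies 3.46/2 = 1.73 m below the top edge, so the top edge sits at y_top = 8.22645 − 1.73 = 6.49645 m along the incline.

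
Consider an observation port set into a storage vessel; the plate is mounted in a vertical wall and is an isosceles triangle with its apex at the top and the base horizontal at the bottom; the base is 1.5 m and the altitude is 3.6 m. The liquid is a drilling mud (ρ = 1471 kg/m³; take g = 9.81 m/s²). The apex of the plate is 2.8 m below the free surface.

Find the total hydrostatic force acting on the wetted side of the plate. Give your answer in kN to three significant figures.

F ≈ 203 kN

γ = ρg = 1471 × 9.81 / 1000 = 14.43051 kN/m³.
With the apex up, the centroid sits 2h/3 = 2 × 3.6/3 = 2.4 m below the apex, so the centroid depth is h_c = 2.8 + 2.4 = 5.2 m.
A = ½ × 1.5 × 3.6 = 2.7 m².
Resultant F = γ·h_c·A = 14.43051 × 5.2 × 2.7 = 202.604 kN.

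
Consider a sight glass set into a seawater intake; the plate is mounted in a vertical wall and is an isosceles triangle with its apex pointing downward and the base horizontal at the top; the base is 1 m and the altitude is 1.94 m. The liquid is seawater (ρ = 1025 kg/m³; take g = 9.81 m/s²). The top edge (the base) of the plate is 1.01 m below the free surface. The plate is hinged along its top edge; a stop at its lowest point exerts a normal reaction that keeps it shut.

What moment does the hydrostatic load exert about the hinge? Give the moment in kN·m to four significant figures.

γ = ρg = 1025 × 9.81 / 1000 = 10.05525 kN/m³.
With the apex down, the centroid sits h/3 = 1.94/3 = 0.646667 m below the base (the top edge), so the centroid depth is h_c = 1.01 + 0.646667 = 1.65667 m.
A = ½ × 1 × 1.94 = 0.97 m².
Resultant F = γ·h_c·A = 10.05525 × 1.65667 × 0.97 = 16.1585 kN.
I_c = b·h³/36 = 1 × 1.94³/36 = 0.202816 m⁴.
Centre of pressure: y_p = y_c + I_c/(y_c·A) = 1.65667 + 0.202816/(1.65667 × 0.97) = 1.65667 + 0.12621 = 1.78288 m along the plane.
The resultant acts 0.646667 + 0.12621 = 0.772877 m (along the plate) below the hinge at the top edge, so the moment about the hinge is M = F × 0.772877 = 16.1585 × 0.772877 = 12.4885 kN·m.

M ≈ 12.49 kN·m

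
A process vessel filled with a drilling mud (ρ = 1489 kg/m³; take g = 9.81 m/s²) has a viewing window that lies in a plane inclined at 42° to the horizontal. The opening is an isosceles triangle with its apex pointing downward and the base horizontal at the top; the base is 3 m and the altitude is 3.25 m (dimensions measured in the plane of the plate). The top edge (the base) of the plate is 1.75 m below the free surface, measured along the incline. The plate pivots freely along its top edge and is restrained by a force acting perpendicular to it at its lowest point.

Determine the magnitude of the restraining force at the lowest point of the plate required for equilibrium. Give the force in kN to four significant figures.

γ = ρg = 1489 × 9.81 / 1000 = 14.60709 kN/m³.
Let θ = 42° be the plate's angle to the horizontal; measure y along the incline from where the plane meets the free surface. Vertical depth h = y·sinθ with sinθ = 0.669131.
With the apex down, the centroid sits h/3 = 3.25/3 = 1.08333 m below the base (the top edge), so y_c = 1.75 + 1.08333 = 2.83333 m and h_c = 2.83333 × 0.669131 = 1.89587 m.
A = ½ × 3 × 3.25 = 4.875 m².
Resultant F = γ·h_c·A = 14.60709 × 1.89587 × 4.875 = 135.004 kN.
I_c = b·h³/36 = 3 × 3.25³/36 = 2.86068 m⁴.
Centre of pressure: y_p = y_c + I_c/(y_c·A) = 2.83333 + 2.86068/(2.83333 × 4.875) = 2.83333 + 0.207108 = 3.04044 m along the plane.
The resultant acts 1.08333 + 0.207108 = 1.29044 m (along the plate) below the hinge at the top edge, so the moment about the hinge is M = F × 1.29044 = 135.004 × 1.29044 = 174.215 kN·m.
A normal force at the bottom, 3.25 m from the hinge, must supply this moment: P = 174.215/3.25 = 53.6046 kN.

P ≈ 53.60 kN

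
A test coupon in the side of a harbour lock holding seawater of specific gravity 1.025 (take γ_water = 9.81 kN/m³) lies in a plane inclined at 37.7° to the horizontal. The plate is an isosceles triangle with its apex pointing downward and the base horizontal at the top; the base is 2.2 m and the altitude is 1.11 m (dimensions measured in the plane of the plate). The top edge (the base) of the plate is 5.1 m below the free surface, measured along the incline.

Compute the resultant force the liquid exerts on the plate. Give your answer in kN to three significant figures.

F ≈ 41.1 kN

γ = 1.025 × 9.81 = 10.05525 kN/m³.
Let θ = 37.7° be the plate's angle to the horizontal; measure y along the incline from where the plane meets the free surface. Vertical depth h = y·sinθ with sinθ = 0.611527.
With the apex down, the centroid sits h/3 = 1.11/3 = 0.37 m below the base (the top edge), so y_c = 5.1 + 0.37 = 5.47 m and h_c = 5.47 × 0.611527 = 3.34505 m.
A = ½ × 2.2 × 1.11 = 1.221 m².
Resultant F = γ·h_c·A = 10.05525 × 3.34505 × 1.221 = 41.0687 kN.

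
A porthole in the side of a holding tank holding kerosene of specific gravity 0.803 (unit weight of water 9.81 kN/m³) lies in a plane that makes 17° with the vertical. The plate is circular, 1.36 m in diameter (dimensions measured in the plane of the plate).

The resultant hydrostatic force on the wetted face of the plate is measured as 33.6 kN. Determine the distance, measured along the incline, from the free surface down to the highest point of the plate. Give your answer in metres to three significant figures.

γ = 0.803 × 9.81 = 7.87743 kN/m³.
A = π(0.68)² = 1.45267 m².
From F = γ·h_c·A, the centroid depth is h_c = 33.6/(7.87743 × 1.45267) = 2.93621 m.
The plate makes 17° with the vertical, i.e. θ = 90° − 17° = 73° to the horizontal. Measuring y along the incline from the free-surface line, vertical depth h = y·sinθ with sinθ = 0.956305.
Along the incline, y_c = h_c/sinθ = 2.93621/0.956305 = 3.07037 m.
The centroid is at the centre, 0.68 m below the top of the plate, so the highest point sits at y_top = 3.07037 − 0.68 = 2.39037 m along the incline.

y_top ≈ 2.39 m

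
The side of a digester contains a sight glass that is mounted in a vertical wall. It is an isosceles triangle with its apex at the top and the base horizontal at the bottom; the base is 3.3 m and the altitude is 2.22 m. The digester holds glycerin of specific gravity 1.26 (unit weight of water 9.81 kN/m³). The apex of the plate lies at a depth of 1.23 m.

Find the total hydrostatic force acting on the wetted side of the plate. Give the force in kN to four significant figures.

F ≈ 122.7 kN

γ = 1.26 × 9.81 = 12.3606 kN/m³.
With the apex up, the centroid sits 2h/3 = 2 × 2.22/3 = 1.48 m below the apex, so the centroid depth is h_c = 1.23 + 1.48 = 2.71 m.
A = ½ × 3.3 × 2.22 = 3.663 m².
Resultant F = γ·h_c·A = 12.3606 × 2.71 × 3.663 = 122.7 kN.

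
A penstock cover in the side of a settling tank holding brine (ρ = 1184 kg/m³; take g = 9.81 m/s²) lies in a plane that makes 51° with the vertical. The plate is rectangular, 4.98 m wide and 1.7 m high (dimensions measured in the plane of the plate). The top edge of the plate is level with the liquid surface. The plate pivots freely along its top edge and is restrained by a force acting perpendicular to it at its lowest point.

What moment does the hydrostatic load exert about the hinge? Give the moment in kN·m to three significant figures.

M ≈ 59.6 kN·m

γ = ρg = 1184 × 9.81 / 1000 = 11.61504 kN/m³.
The plate makes 51° with the vertical, i.e. θ = 90° − 51° = 39° to the horizontal. Measuring y along the incline from the free-surface line, vertical depth h = y·sinθ with sinθ = 0.629320.
The centroid lies 1.7/2 = 0.85 m below the top edge, so y_c = 0.85 m and h_c = 0.85 × 0.629320 = 0.534922 m.
A = 4.98 × 1.7 = 8.466 m².
Resultant F = γ·h_c·A = 11.61504 × 0.534922 × 8.466 = 52.6004 kN.
I_c = b·h³/12 = 4.98 × 1.7³/12 = 2.03889 m⁴.
Centre of pressure: y_p = y_c + I_c/(y_c·A) = 0.85 + 2.03889/(0.85 × 8.466) = 0.85 + 0.283333 = 1.13333 m along the plane.
The resultant acts 0.85 + 0.283333 = 1.13333 m (along the plate) below the hinge at the top edge, so the moment about the hinge is M = F × 1.13333 = 52.6004 × 1.13333 = 59.6136 kN·m.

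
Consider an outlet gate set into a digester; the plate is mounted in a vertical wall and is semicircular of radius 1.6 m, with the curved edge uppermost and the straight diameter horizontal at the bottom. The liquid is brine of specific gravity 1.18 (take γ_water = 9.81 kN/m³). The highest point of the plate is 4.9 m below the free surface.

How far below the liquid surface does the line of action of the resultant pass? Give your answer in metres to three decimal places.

γ = 1.18 × 9.81 = 11.5758 kN/m³.
The centroid lies 4r/(3π) = 0.679061 m above the diameter, so r − 4r/(3π) = 1.6 − 0.679061 = 0.920939 m below the topmost point, so the centroid depth is h_c = 4.9 + 0.920939 = 5.82094 m.
A = πr²/2 = π × 1.6²/2 = 4.02124 m².
Resultant F = γ·h_c·A = 11.5758 × 5.82094 × 4.02124 = 270.959 kN.
I_c = (π/8 − 8/(9π))·r⁴ = 0.109757 × 1.6⁴ = 0.719303 m⁴.
Centre of pressure: y_p = y_c + I_c/(y_c·A) = 5.82094 + 0.719303/(5.82094 × 4.02124) = 5.82094 + 0.0307297 = 5.85167 m along the plane.

h_p = 5.852 m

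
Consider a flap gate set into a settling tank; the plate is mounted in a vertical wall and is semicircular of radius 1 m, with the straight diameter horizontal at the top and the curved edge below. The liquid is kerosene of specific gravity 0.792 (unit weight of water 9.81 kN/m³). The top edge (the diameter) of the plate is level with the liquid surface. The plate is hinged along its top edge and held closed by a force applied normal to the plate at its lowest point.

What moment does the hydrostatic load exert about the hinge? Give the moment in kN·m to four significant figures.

M ≈ 3.051 kN·m

γ = 0.792 × 9.81 = 7.76952 kN/m³.
The centroid of a semicircle lies 4r/(3π) = 0.424413 m from the diameter, here below the top edge, so the centroid depth is h_c = 0.424413 m.
A = πr²/2 = π × 1²/2 = 1.5708 m².
Resultant F = γ·h_c·A = 7.76952 × 0.424413 × 1.5708 = 5.17969 kN.
I_c = (π/8 − 8/(9π))·r⁴ = 0.109757 × 1⁴ = 0.109757 m⁴.
Centre of pressure: y_p = y_c + I_c/(y_c·A) = 0.424413 + 0.109757/(0.424413 × 1.5708) = 0.424413 + 0.164635 = 0.589048 m along the plane.
The resultant acts 0.424413 + 0.164635 = 0.589048 m (along the plate) below the hinge at the top edge, so the moment about the hinge is M = F × 0.589048 = 5.17969 × 0.589048 = 3.05109 kN·m.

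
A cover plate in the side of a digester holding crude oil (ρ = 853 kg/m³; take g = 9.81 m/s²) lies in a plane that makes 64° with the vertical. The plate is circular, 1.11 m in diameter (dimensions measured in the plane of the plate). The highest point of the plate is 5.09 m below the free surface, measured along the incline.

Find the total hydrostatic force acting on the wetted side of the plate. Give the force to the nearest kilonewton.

γ = ρg = 853 × 9.81 / 1000 = 8.36793 kN/m³.
The plate makes 64° with the vertical, i.e. θ = 90° − 64° = 26° to the horizontal. Measuring y along the incline from the free-surface line, vertical depth h = y·sinθ with sinθ = 0.438371.
The centroid is at the centre, 0.555 m below the top of the plate, so y_c = 5.09 + 0.555 = 5.645 m and h_c = 5.645 × 0.438371 = 2.4746 m.
A = π(0.555)² = 0.967689 m².
Resultant F = γ·h_c·A = 8.36793 × 2.4746 × 0.967689 = 20.0382 kN.

F ≈ 20 kN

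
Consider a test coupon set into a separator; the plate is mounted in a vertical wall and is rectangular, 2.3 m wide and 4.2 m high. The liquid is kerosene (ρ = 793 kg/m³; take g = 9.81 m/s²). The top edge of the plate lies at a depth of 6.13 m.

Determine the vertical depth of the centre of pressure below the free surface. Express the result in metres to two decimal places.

h_p = 8.41 m

γ = ρg = 793 × 9.81 / 1000 = 7.77933 kN/m³.
The centroid lies 4.2/2 = 2.1 m below the top edge, so the centroid depth is h_c = 6.13 + 2.1 = 8.23 m.
A = 2.3 × 4.2 = 9.66 m².
Resultant F = γ·h_c·A = 7.77933 × 8.23 × 9.66 = 618.471 kN.
I_c = b·h³/12 = 2.3 × 4.2³/12 = 14.2002 m⁴.
Centre of pressure: y_p = y_c + I_c/(y_c·A) = 8.23 + 14.2002/(8.23 × 9.66) = 8.23 + 0.178615 = 8.40862 m along the plane.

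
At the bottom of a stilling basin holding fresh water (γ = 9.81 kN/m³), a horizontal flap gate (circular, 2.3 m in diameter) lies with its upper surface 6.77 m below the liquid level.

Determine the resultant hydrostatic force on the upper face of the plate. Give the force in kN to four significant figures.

γ = 9.81 kN/m³.
The plate is horizontal, so pressure is uniform at p = γ·h = 9.81 × 6.77 = 66.4137 kN/m².
A = π(1.15)² = 4.15476 m².
F = p·A = 66.4137 × 4.15476 = 275.933 kN.

F ≈ 275.9 kN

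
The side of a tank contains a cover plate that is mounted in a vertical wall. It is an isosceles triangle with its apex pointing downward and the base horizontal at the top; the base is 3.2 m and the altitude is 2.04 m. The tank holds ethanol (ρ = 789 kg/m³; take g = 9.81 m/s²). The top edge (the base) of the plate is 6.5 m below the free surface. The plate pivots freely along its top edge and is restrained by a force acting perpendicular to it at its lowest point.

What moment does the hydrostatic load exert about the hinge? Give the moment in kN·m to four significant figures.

γ = ρg = 789 × 9.81 / 1000 = 7.74009 kN/m³.
With the apex down, the centroid sits h/3 = 2.04/3 = 0.68 m below the base (the top edge), so the centroid depth is h_c = 6.5 + 0.68 = 7.18 m.
A = ½ × 3.2 × 2.04 = 3.264 m².
Resultant F = γ·h_c·A = 7.74009 × 7.18 × 3.264 = 181.393 kN.
I_c = b·h³/36 = 3.2 × 2.04³/36 = 0.754637 m⁴.
Centre of pressure: y_p = y_c + I_c/(y_c·A) = 7.18 + 0.754637/(7.18 × 3.264) = 7.18 + 0.0322006 = 7.2122 m along the plane.
The resultant acts 0.68 + 0.0322006 = 0.712201 m (along the plate) below the hinge at the top edge, so the moment about the hinge is M = F × 0.712201 = 181.393 × 0.712201 = 129.188 kN·m.

M ≈ 129.2 kN·m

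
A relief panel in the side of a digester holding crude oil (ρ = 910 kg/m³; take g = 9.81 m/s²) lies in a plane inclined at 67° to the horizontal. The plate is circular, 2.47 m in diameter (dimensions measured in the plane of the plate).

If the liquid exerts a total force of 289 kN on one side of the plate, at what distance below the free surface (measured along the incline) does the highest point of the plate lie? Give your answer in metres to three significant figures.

γ = ρg = 910 × 9.81 / 1000 = 8.9271 kN/m³.
A = π(1.235)² = 4.79164 m².
From F = γ·h_c·A, the centroid depth is h_c = 289/(8.9271 × 4.79164) = 6.75621 m.
Let θ = 67° be the plate's angle to the horizontal; measure y along the incline from where the plane meets the free surface. Vertical depth h = y·sinθ with sinθ = 0.920505.
Along the incline, y_c = h_c/sinθ = 6.75621/0.920505 = 7.33968 m.
The centroid is at the centre, 1.235 m below the top of the plate, so the highest point sits at y_top = 7.33968 − 1.235 = 6.10468 m along the incline.

y_top ≈ 6.10 m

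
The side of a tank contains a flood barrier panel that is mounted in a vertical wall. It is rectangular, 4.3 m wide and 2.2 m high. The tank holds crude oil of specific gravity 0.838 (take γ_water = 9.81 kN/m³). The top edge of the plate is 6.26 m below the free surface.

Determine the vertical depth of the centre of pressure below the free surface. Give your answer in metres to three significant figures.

γ = 0.838 × 9.81 = 8.22078 kN/m³.
The centroid lies 2.2/2 = 1.1 m below the top edge, so the centroid depth is h_c = 6.26 + 1.1 = 7.36 m.
A = 4.3 × 2.2 = 9.46 m².
Resultant F = γ·h_c·A = 8.22078 × 7.36 × 9.46 = 572.377 kN.
I_c = b·h³/12 = 4.3 × 2.2³/12 = 3.81553 m⁴.
Centre of pressure: y_p = y_c + I_c/(y_c·A) = 7.36 + 3.81553/(7.36 × 9.46) = 7.36 + 0.0548007 = 7.4148 m along the plane.

h_p = 7.41 m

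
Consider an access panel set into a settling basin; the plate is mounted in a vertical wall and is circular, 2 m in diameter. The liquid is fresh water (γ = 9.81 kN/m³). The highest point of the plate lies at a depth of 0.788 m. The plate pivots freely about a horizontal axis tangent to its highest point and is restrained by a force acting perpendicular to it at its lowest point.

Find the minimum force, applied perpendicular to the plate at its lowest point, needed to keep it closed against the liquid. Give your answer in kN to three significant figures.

P ≈ 31.4 kN

γ = 9.81 kN/m³.
The centroid is at the centre, 1 m below the top of the plate, so the centroid depth is h_c = 0.788 + 1 = 1.788 m.
A = π(1)² = 3.14159 m².
Resultant F = γ·h_c·A = 9.81 × 1.788 × 3.14159 = 55.1044 kN.
I_c = πr⁴/4 = π × 1⁴/4 = 0.785398 m⁴.
Centre of pressure: y_p = y_c + I_c/(y_c·A) = 1.788 + 0.785398/(1.788 × 3.14159) = 1.788 + 0.139821 = 1.92782 m along the plane.
The resultant acts 1 + 0.139821 = 1.13982 m (along the plate) below the hinge at the top edge, so the moment about the hinge is M = F × 1.13982 = 55.1044 × 1.13982 = 62.8091 kN·m.
A normal force at the bottom, 2 m from the hinge, must supply this moment: P = 62.8091/2 = 31.4046 kN.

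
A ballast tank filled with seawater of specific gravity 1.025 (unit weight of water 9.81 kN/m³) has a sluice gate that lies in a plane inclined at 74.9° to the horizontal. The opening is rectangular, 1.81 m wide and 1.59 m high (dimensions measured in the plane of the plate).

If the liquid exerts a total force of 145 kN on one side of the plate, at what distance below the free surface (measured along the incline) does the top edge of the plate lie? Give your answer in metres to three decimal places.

γ = 1.025 × 9.81 = 10.05525 kN/m³.
A = 1.81 × 1.59 = 2.8779 m².
From F = γ·h_c·A, the centroid depth is h_c = 145/(10.05525 × 2.8779) = 5.01071 m.
Let θ = 74.9° be the plate's angle to the horizontal; measure y along the incline from where the plane meets the free surface. Vertical depth h = y·sinθ with sinθ = 0.965473.
Along the incline, y_c = h_c/sinθ = 5.01071/0.965473 = 5.1899 m.
The centroid lies 1.59/2 = 0.795 m below the top edge, so the top edge sits at y_top = 5.1899 − 0.795 = 4.3949 m along the incline.

y_top ≈ 4.395 m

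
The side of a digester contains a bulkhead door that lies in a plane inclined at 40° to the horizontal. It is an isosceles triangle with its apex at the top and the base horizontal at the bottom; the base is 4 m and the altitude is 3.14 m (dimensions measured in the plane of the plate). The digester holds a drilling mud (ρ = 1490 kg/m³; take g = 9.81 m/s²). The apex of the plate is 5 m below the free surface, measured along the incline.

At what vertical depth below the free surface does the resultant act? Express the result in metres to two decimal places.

γ = ρg = 1490 × 9.81 / 1000 = 14.6169 kN/m³.
Let θ = 40° be the plate's angle to the horizontal; measure y along the incline from where the plane meets the free surface. Vertical depth h = y·sinθ with sinθ = 0.642788.
With the apex up, the centroid sits 2h/3 = 2 × 3.14/3 = 2.09333 m below the apex, so y_c = 5 + 2.09333 = 7.09333 m and h_c = 7.09333 × 0.642788 = 4.55951 m.
A = ½ × 4 × 3.14 = 6.28 m².
Resultant F = γ·h_c·A = 14.6169 × 4.55951 × 6.28 = 418.536 kN.
I_c = b·h³/36 = 4 × 3.14³/36 = 3.4399 m⁴.
Centre of pressure: y_p = y_c + I_c/(y_c·A) = 7.09333 + 3.4399/(7.09333 × 6.28) = 7.09333 + 0.0772211 = 7.17055 m along the plane.
Vertically, h_p = y_p·sinθ = 7.17055 × 0.642788 = 4.60914 m.

h_p = 4.61 m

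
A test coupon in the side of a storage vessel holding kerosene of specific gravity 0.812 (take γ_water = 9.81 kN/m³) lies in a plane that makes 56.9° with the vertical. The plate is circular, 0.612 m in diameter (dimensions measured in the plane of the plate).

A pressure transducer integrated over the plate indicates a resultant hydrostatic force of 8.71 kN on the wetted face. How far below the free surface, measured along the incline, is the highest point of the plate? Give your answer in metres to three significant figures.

γ = 0.812 × 9.81 = 7.96572 kN/m³.
A = π(0.306)² = 0.294166 m².
From F = γ·h_c·A, the centroid depth is h_c = 8.71/(7.96572 × 0.294166) = 3.71707 m.
The plate makes 56.9° with the vertical, i.e. θ = 90° − 56.9° = 33.1° to the horizontal. Measuring y along the incline from the free-surface line, vertical depth h = y·sinθ with sinθ = 0.546102.
Along the incline, y_c = h_c/sinθ = 3.71707/0.546102 = 6.80655 m.
The centroid is at the centre, 0.306 m below the top of the plate, so the highest point sits at y_top = 6.80655 − 0.306 = 6.50055 m along the incline.

y_top ≈ 6.50 m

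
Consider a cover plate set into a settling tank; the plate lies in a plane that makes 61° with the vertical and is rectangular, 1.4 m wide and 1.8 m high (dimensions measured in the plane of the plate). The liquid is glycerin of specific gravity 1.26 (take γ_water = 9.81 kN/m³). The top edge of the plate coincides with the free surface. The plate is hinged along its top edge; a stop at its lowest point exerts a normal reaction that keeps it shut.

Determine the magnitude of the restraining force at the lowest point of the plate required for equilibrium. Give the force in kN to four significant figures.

P ≈ 9.061 kN

γ = 1.26 × 9.81 = 12.3606 kN/m³.
The plate makes 61° with the vertical, i.e. θ = 90° − 61° = 29° to the horizontal. Measuring y along the incline from the free-surface line, vertical depth h = y·sinθ with sinθ = 0.484810.
The centroid lies 1.8/2 = 0.9 m below the top edge, so y_c = 0.9 m and h_c = 0.9 × 0.484810 = 0.436329 m.
A = 1.4 × 1.8 = 2.52 m².
Resultant F = γ·h_c·A = 12.3606 × 0.436329 × 2.52 = 13.5911 kN.
I_c = b·h³/12 = 1.4 × 1.8³/12 = 0.6804 m⁴.
Centre of pressure: y_p = y_c + I_c/(y_c·A) = 0.9 + 0.6804/(0.9 × 2.52) = 0.9 + 0.3 = 1.2 m along the plane.
The resultant acts 0.9 + 0.3 = 1.2 m (along the plate) below the hinge at the top edge, so the moment about the hinge is M = F × 1.2 = 13.5911 × 1.2 = 16.3093 kN·m.
A normal force at the bottom, 1.8 m from the hinge, must supply this moment: P = 16.3093/1.8 = 9.06072 kN.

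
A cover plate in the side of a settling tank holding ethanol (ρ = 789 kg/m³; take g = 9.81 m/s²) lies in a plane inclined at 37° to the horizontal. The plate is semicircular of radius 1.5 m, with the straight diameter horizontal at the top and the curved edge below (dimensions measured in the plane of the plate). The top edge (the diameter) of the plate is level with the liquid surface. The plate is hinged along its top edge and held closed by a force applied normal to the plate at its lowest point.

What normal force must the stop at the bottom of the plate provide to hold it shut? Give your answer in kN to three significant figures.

γ = ρg = 789 × 9.81 / 1000 = 7.74009 kN/m³.
Let θ = 37° be the plate's angle to the horizontal; measure y along the incline from where the plane meets the free surface. Vertical depth h = y·sinθ with sinθ = 0.601815.
The centroid of a semicircle lies 4r/(3π) = 0.63662 m from the diameter, here below the top edge, so y_c = 0.63662 m and h_c = 0.63662 × 0.601815 = 0.383127 m.
A = πr²/2 = π × 1.5²/2 = 3.53429 m².
Resultant F = γ·h_c·A = 7.74009 × 0.383127 × 3.53429 = 10.4807 kN.
I_c = (π/8 − 8/(9π))·r⁴ = 0.109757 × 1.5⁴ = 0.555645 m⁴.
Centre of pressure: y_p = y_c + I_c/(y_c·A) = 0.63662 + 0.555645/(0.63662 × 3.53429) = 0.63662 + 0.246953 = 0.883573 m along the plane.
The resultant acts 0.63662 + 0.246953 = 0.883573 m (along the plate) below the hinge at the top edge, so the moment about the hinge is M = F × 0.883573 = 10.4807 × 0.883573 = 9.26046 kN·m.
A normal force at the bottom, 1.5 m from the hinge, must supply this moment: P = 9.26046/1.5 = 6.17364 kN.

P ≈ 6.17 kN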